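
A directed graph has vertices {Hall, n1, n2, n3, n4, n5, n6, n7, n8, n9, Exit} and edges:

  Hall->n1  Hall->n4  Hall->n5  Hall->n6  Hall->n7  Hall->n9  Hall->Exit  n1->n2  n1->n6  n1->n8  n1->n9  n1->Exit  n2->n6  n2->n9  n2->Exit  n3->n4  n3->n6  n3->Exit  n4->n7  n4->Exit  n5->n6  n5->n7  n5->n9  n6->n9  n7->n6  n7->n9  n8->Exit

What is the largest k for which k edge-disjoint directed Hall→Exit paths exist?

Assign every edge capacity 1; by Menger, the answer equals the max flow.
Path Hall→Exit (+1); total 1.
Path Hall→n1→Exit (+1); total 2.
Path Hall→n4→Exit (+1); total 3.
No residual Hall→Exit path; max flow = 3.
Certifying cut of size 3: {Hall→Exit, Hall→n1, Hall→n4}.

3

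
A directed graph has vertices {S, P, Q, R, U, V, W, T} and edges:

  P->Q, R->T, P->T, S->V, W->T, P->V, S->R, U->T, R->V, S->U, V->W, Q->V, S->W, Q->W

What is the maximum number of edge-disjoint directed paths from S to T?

Assign every edge capacity 1; by Menger, the answer equals the max flow.
Path S→R→T (+1); total 1.
Path S→U→T (+1); total 2.
Path S→W→T (+1); total 3.
No residual S→T path; max flow = 3.
Certifying cut of size 3: {S→R, S→U, W→T}.

3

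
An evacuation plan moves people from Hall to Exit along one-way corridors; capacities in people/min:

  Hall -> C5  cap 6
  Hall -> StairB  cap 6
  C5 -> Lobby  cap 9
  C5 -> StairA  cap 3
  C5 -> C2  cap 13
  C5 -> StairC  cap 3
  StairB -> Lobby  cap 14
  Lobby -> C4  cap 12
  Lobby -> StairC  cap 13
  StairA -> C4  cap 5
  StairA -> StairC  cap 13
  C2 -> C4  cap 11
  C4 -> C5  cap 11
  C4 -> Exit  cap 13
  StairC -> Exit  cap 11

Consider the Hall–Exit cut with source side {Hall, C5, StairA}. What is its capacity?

49

Edges leaving {Hall, C5, StairA}: Hall→StairB (6), C5→Lobby (9), C5→C2 (13), C5→StairC (3), StairA→C4 (5), StairA→StairC (13).
Cut capacity = 6 + 9 + 13 + 3 + 5 + 13 = 49.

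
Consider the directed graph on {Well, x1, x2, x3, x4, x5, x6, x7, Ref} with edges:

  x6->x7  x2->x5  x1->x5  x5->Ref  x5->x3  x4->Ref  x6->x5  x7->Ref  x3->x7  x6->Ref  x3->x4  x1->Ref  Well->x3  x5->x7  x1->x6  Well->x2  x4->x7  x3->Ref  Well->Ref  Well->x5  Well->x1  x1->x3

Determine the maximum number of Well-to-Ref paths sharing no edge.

5

Assign every edge capacity 1; by Menger, the answer equals the max flow.
Path Well→Ref (+1); total 1.
Path Well→x1→Ref (+1); total 2.
Path Well→x3→Ref (+1); total 3.
Path Well→x5→Ref (+1); total 4.
Path Well→x2→x5→x7→Ref (+1); total 5.
No residual Well→Ref path; max flow = 5.
Certifying cut of size 5: {Well→Ref, Well→x1, Well→x2, Well→x3, Well→x5}.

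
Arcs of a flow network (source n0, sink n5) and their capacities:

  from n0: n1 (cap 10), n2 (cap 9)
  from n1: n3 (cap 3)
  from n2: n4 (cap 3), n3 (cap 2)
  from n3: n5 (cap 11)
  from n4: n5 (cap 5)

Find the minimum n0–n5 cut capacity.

Augment n0→n1→n3→n5: bottleneck 3, flow now 3.
Augment n0→n2→n3→n5: bottleneck 2, flow now 5.
Augment n0→n2→n4→n5: bottleneck 3, flow now 8.
No augmenting path remains; maximum flow = 8.
By max-flow min-cut, the minimum cut capacity equals the max flow.
In the residual graph, reachable from n0: {n0, n1, n2}.
Min-cut edges: n1→n3 (3), n2→n3 (2), n2→n4 (3); capacity 3 + 2 + 3 = 8.

8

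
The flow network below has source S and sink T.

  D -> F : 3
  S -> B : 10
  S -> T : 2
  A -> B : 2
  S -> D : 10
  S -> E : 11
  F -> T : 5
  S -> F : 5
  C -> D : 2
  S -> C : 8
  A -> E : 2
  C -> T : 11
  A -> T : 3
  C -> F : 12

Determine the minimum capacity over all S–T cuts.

15

Augment S→T: bottleneck 2, flow now 2.
Augment S→C→T: bottleneck 8, flow now 10.
Augment S→F→T: bottleneck 5, flow now 15.
No augmenting path remains; maximum flow = 15.
By max-flow min-cut, the minimum cut capacity equals the max flow.
In the residual graph, reachable from S: {S, B, D, E, F}.
Min-cut edges: S→C (8), S→T (2), F→T (5); capacity 8 + 2 + 5 = 15.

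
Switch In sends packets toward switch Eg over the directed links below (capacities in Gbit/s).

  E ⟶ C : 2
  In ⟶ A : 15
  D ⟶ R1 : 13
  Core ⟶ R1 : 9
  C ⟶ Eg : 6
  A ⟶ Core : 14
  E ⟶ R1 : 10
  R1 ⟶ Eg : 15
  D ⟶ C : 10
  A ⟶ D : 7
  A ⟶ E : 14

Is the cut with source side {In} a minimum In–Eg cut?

Yes — it is a minimum cut (capacity 15).

Given cut capacity: 15 = 15.
Augment In→A→E→R1→Eg: bottleneck 10, flow now 10.
Augment In→A→E→C→Eg: bottleneck 2, flow now 12.
Augment In→A→D→R1→Eg: bottleneck 3, flow now 15.
No augmenting path remains; maximum flow = 15.
Cut capacity 15 equals the max flow, so it is a minimum cut.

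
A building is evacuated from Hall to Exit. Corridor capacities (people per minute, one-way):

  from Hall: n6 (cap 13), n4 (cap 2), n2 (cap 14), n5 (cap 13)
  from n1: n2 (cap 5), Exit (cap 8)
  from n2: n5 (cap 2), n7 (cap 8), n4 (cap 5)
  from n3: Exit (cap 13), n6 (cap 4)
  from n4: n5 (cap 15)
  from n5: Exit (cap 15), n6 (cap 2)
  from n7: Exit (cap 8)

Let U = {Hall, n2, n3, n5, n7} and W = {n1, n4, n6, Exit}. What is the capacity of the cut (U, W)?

Edges leaving {Hall, n2, n3, n5, n7}: Hall→n4 (2), Hall→n6 (13), n2→n4 (5), n3→n6 (4), n3→Exit (13), n5→n6 (2), n5→Exit (15), n7→Exit (8).
Cut capacity = 2 + 13 + 5 + 4 + 13 + 2 + 15 + 8 = 62.

62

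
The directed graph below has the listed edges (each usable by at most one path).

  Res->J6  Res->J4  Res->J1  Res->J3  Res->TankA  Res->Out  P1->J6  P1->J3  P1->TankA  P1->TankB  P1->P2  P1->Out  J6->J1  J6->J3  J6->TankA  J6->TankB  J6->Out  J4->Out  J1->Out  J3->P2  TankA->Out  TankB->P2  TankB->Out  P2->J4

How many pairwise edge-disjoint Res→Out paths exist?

5

Assign every edge capacity 1; by Menger, the answer equals the max flow.
Path Res→Out (+1); total 1.
Path Res→J6→Out (+1); total 2.
Path Res→J4→Out (+1); total 3.
Path Res→J1→Out (+1); total 4.
Path Res→TankA→Out (+1); total 5.
No residual Res→Out path; max flow = 5.
Certifying cut of size 5: {J4→Out, Res→J1, Res→J6, Res→Out, Res→TankA}.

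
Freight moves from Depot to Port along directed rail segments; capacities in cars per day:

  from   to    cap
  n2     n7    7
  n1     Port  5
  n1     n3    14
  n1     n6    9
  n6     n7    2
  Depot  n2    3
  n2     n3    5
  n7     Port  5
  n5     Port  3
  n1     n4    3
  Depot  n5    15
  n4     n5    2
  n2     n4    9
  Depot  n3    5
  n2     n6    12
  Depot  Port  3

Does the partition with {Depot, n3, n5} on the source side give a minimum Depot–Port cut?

Given cut capacity: 3 + 3 + 3 = 9.
Augment Depot→Port: bottleneck 3, flow now 3.
Augment Depot→n5→Port: bottleneck 3, flow now 6.
Augment Depot→n2→n7→Port: bottleneck 3, flow now 9.
No augmenting path remains; maximum flow = 9.
Cut capacity 9 equals the max flow, so it is a minimum cut.

Yes — it is a minimum cut (capacity 9).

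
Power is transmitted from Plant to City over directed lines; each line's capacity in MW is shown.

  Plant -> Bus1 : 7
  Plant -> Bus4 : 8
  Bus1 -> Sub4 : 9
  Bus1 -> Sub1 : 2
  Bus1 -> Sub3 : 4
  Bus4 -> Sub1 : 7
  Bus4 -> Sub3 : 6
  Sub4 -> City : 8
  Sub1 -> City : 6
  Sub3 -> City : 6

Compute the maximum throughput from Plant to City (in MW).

Augment Plant→Bus1→Sub4→City: bottleneck 7, flow now 7.
Augment Plant→Bus4→Sub1→City: bottleneck 6, flow now 13.
Augment Plant→Bus4→Sub3→City: bottleneck 2, flow now 15.
No augmenting path remains; maximum flow = 15.
In the residual graph, reachable from Plant: {Plant}.
Min-cut edges: Plant→Bus1 (7), Plant→Bus4 (8); capacity 7 + 8 = 15.
This cut is saturated, so no flow can exceed 15.

15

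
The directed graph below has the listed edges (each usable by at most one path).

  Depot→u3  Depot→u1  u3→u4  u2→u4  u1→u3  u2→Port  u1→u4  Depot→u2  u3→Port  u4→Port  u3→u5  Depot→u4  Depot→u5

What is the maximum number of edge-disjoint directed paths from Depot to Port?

3

Assign every edge capacity 1; by Menger, the answer equals the max flow.
Path Depot→u2→Port (+1); total 1.
Path Depot→u3→Port (+1); total 2.
Path Depot→u4→Port (+1); total 3.
No residual Depot→Port path; max flow = 3.
Certifying cut of size 3: {Depot→u2, u3→Port, u4→Port}.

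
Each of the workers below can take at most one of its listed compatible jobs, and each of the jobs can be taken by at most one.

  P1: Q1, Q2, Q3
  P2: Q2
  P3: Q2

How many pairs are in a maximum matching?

Unit-capacity flow: source→left, listed edges, right→sink; max matching = max flow.
Augmenting path P1→Q1 (+1); matched 1.
Augmenting path P2→Q2 (+1); matched 2.
No augmenting path remains; maximum matching = 2.
König certificate: {P1, Q2} is a vertex cover of size 2 (every listed pair touches it), so no matching can be larger.

2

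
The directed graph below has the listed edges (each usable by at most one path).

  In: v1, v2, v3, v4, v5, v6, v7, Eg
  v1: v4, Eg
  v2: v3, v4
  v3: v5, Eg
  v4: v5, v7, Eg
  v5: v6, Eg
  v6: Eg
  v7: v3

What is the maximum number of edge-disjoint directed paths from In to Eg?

6

Assign every edge capacity 1; by Menger, the answer equals the max flow.
Path In→Eg (+1); total 1.
Path In→v1→Eg (+1); total 2.
Path In→v3→Eg (+1); total 3.
Path In→v4→Eg (+1); total 4.
Path In→v5→Eg (+1); total 5.
Path In→v6→Eg (+1); total 6.
No residual In→Eg path; max flow = 6.
Certifying cut of size 6: {In→Eg, In→v1, v3→Eg, v4→Eg, v5→Eg, v6→Eg}.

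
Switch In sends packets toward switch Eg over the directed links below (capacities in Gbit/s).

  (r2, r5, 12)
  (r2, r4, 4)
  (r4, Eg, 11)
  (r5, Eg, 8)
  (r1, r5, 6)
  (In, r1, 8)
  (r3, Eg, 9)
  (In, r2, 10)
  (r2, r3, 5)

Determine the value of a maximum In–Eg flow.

Augment In→r1→r5→Eg: bottleneck 6, flow now 6.
Augment In→r2→r3→Eg: bottleneck 5, flow now 11.
Augment In→r2→r4→Eg: bottleneck 4, flow now 15.
Augment In→r2→r5→Eg: bottleneck 1, flow now 16.
No augmenting path remains; maximum flow = 16.
In the residual graph, reachable from In: {In, r1}.
Min-cut edges: In→r2 (10), r1→r5 (6); capacity 10 + 6 = 16.
This cut is saturated, so no flow can exceed 16.

16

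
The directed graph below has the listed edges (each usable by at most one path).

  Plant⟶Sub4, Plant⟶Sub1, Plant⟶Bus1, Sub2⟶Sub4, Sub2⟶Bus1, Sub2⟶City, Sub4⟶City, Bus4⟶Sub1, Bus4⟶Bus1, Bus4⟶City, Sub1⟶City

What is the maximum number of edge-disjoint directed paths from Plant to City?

Assign every edge capacity 1; by Menger, the answer equals the max flow.
Path Plant→Sub4→City (+1); total 1.
Path Plant→Sub1→City (+1); total 2.
No residual Plant→City path; max flow = 2.
Certifying cut of size 2: {Plant→Sub1, Plant→Sub4}.

2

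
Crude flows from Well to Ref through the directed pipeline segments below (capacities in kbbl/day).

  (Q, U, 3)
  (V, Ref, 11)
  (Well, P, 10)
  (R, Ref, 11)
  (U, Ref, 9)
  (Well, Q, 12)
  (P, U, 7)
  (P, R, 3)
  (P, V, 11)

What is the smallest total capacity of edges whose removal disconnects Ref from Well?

Augment Well→P→R→Ref: bottleneck 3, flow now 3.
Augment Well→P→U→Ref: bottleneck 7, flow now 10.
Augment Well→Q→U→Ref: bottleneck 2, flow now 12.
Augment Well→Q→U→P→V→Ref: bottleneck 1, flow now 13. (uses reverse residual edge)
No augmenting path remains; maximum flow = 13.
By max-flow min-cut, the minimum cut capacity equals the max flow.
In the residual graph, reachable from Well: {Well, Q}.
Min-cut edges: Well→P (10), Q→U (3); capacity 10 + 3 = 13.

13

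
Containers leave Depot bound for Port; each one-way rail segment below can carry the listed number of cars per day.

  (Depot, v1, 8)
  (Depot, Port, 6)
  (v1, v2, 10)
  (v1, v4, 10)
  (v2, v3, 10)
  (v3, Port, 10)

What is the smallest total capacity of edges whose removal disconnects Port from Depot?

14

Augment Depot→Port: bottleneck 6, flow now 6.
Augment Depot→v1→v2→v3→Port: bottleneck 8, flow now 14.
No augmenting path remains; maximum flow = 14.
By max-flow min-cut, the minimum cut capacity equals the max flow.
In the residual graph, reachable from Depot: {Depot}.
Min-cut edges: Depot→v1 (8), Depot→Port (6); capacity 8 + 6 = 14.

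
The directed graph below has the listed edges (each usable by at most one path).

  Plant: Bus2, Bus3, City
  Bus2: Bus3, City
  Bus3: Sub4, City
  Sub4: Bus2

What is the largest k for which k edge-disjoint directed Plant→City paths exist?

3

Assign every edge capacity 1; by Menger, the answer equals the max flow.
Path Plant→City (+1); total 1.
Path Plant→Bus2→City (+1); total 2.
Path Plant→Bus3→City (+1); total 3.
No residual Plant→City path; max flow = 3.
Certifying cut of size 3: {Plant→Bus2, Plant→Bus3, Plant→City}.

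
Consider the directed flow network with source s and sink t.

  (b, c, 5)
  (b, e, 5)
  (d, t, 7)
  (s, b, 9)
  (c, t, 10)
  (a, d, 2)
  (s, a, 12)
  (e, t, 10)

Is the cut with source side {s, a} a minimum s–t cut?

Yes — it is a minimum cut (capacity 11).

Given cut capacity: 9 + 2 = 11.
Augment s→a→d→t: bottleneck 2, flow now 2.
Augment s→b→c→t: bottleneck 5, flow now 7.
Augment s→b→e→t: bottleneck 4, flow now 11.
No augmenting path remains; maximum flow = 11.
Cut capacity 11 equals the max flow, so it is a minimum cut.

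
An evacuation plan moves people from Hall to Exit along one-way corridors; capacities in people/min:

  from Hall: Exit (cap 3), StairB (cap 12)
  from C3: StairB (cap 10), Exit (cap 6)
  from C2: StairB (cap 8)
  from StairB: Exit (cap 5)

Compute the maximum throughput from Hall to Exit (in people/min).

8

Augment Hall→Exit: bottleneck 3, flow now 3.
Augment Hall→StairB→Exit: bottleneck 5, flow now 8.
No augmenting path remains; maximum flow = 8.
In the residual graph, reachable from Hall: {Hall, StairB}.
Min-cut edges: Hall→Exit (3), StairB→Exit (5); capacity 3 + 5 = 8.
This cut is saturated, so no flow can exceed 8.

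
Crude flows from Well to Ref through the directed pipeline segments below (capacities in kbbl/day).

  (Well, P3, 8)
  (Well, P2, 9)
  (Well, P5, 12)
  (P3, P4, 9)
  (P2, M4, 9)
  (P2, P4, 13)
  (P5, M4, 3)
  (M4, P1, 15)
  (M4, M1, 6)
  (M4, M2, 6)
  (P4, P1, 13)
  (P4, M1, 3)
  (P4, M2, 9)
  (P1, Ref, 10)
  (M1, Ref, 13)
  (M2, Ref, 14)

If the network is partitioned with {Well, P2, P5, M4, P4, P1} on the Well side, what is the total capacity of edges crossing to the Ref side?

Edges leaving {Well, P2, P5, M4, P4, P1}: Well→P3 (8), M4→M1 (6), M4→M2 (6), P4→M1 (3), P4→M2 (9), P1→Ref (10).
Cut capacity = 8 + 6 + 6 + 3 + 9 + 10 = 42.

42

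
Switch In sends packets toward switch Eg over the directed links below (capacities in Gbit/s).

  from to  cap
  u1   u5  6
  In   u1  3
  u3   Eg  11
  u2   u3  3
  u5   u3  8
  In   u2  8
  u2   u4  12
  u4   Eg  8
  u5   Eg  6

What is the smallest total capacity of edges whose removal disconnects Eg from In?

Augment In→u1→u5→Eg: bottleneck 3, flow now 3.
Augment In→u2→u3→Eg: bottleneck 3, flow now 6.
Augment In→u2→u4→Eg: bottleneck 5, flow now 11.
No augmenting path remains; maximum flow = 11.
By max-flow min-cut, the minimum cut capacity equals the max flow.
In the residual graph, reachable from In: {In}.
Min-cut edges: In→u1 (3), In→u2 (8); capacity 3 + 8 = 11.

11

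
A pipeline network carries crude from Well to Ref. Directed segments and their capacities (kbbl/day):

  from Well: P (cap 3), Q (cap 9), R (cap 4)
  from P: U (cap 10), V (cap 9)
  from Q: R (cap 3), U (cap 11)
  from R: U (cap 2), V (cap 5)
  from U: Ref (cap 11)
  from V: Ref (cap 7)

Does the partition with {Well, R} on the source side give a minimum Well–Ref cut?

No — its capacity is 19, but the minimum cut has capacity 16.

Given cut capacity: 3 + 9 + 2 + 5 = 19.
Augment Well→P→U→Ref: bottleneck 3, flow now 3.
Augment Well→Q→U→Ref: bottleneck 8, flow now 11.
Augment Well→R→V→Ref: bottleneck 4, flow now 15.
Augment Well→Q→R→V→Ref: bottleneck 1, flow now 16.
No augmenting path remains; maximum flow = 16.
In the residual graph, reachable from Well: {Well}.
Min-cut edges: Well→P (3), Well→Q (9), Well→R (4); capacity 3 + 9 + 4 = 16.
Cut capacity 19 exceeds the max flow 16, so it is not minimum.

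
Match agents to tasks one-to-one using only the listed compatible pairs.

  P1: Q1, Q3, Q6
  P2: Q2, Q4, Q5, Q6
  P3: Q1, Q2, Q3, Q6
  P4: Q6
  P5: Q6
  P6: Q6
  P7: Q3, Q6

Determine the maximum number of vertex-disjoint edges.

5

Unit-capacity flow: source→left, listed edges, right→sink; max matching = max flow.
Augmenting path P1→Q1 (+1); matched 1.
Augmenting path P2→Q2 (+1); matched 2.
Augmenting path P3→Q3 (+1); matched 3.
Augmenting path P4→Q6 (+1); matched 4.
Augmenting path P7→Q3→P3→Q2→P2→Q4 (+1); matched 5.
No augmenting path remains; maximum matching = 5.
König certificate: {P1, P2, P3, P7, Q6} is a vertex cover of size 5 (every listed pair touches it), so no matching can be larger.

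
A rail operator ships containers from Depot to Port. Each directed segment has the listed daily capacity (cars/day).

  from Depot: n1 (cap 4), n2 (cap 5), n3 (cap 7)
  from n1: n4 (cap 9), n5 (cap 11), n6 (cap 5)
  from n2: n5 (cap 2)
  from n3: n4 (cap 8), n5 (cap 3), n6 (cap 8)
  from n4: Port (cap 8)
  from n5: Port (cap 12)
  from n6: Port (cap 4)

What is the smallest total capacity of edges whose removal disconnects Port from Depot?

13

Augment Depot→n1→n4→Port: bottleneck 4, flow now 4.
Augment Depot→n2→n5→Port: bottleneck 2, flow now 6.
Augment Depot→n3→n4→Port: bottleneck 4, flow now 10.
Augment Depot→n3→n5→Port: bottleneck 3, flow now 13.
No augmenting path remains; maximum flow = 13.
By max-flow min-cut, the minimum cut capacity equals the max flow.
In the residual graph, reachable from Depot: {Depot, n2}.
Min-cut edges: Depot→n1 (4), Depot→n3 (7), n2→n5 (2); capacity 4 + 7 + 2 = 13.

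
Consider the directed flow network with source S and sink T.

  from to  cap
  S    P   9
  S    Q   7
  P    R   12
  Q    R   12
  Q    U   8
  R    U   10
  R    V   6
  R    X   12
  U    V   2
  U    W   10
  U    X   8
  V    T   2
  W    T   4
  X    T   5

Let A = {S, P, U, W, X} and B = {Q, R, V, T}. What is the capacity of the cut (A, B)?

Edges leaving {S, P, U, W, X}: S→Q (7), P→R (12), U→V (2), W→T (4), X→T (5).
Cut capacity = 7 + 12 + 2 + 4 + 5 = 30.

30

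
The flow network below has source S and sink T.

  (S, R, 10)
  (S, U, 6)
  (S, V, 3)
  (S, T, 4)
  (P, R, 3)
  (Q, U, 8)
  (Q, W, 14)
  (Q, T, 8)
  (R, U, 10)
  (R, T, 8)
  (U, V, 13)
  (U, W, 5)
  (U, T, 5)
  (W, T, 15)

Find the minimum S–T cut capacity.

20

Augment S→T: bottleneck 4, flow now 4.
Augment S→R→T: bottleneck 8, flow now 12.
Augment S→U→T: bottleneck 5, flow now 17.
Augment S→U→W→T: bottleneck 1, flow now 18.
Augment S→R→U→W→T: bottleneck 2, flow now 20.
No augmenting path remains; maximum flow = 20.
By max-flow min-cut, the minimum cut capacity equals the max flow.
In the residual graph, reachable from S: {S, V}.
Min-cut edges: S→R (10), S→U (6), S→T (4); capacity 10 + 6 + 4 = 20.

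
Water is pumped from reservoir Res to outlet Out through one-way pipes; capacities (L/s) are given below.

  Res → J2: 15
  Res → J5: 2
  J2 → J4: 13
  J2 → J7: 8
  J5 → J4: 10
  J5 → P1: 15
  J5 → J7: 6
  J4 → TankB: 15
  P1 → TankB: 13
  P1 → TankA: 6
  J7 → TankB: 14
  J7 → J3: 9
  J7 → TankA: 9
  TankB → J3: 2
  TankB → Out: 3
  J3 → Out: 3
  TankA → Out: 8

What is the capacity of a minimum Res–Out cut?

14

Augment Res→J2→J4→TankB→Out: bottleneck 3, flow now 3.
Augment Res→J2→J7→J3→Out: bottleneck 3, flow now 6.
Augment Res→J2→J7→TankA→Out: bottleneck 5, flow now 11.
Augment Res→J5→P1→TankA→Out: bottleneck 2, flow now 13.
Augment Res→J2→J4→TankB→J3→J7→TankA→Out: bottleneck 1, flow now 14. (uses reverse residual edge)
No augmenting path remains; maximum flow = 14.
By max-flow min-cut, the minimum cut capacity equals the max flow.
In the residual graph, reachable from Res: {Res, J2, J5, J4, P1, J7, TankB, J3, TankA}.
Min-cut edges: TankB→Out (3), J3→Out (3), TankA→Out (8); capacity 3 + 3 + 8 = 14.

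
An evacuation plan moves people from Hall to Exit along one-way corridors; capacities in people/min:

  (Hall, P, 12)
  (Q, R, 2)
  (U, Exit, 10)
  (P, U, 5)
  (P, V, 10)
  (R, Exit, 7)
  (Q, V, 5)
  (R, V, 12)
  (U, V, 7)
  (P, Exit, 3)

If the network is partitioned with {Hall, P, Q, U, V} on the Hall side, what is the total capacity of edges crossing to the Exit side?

15

Edges leaving {Hall, P, Q, U, V}: P→Exit (3), Q→R (2), U→Exit (10).
Cut capacity = 3 + 2 + 10 = 15.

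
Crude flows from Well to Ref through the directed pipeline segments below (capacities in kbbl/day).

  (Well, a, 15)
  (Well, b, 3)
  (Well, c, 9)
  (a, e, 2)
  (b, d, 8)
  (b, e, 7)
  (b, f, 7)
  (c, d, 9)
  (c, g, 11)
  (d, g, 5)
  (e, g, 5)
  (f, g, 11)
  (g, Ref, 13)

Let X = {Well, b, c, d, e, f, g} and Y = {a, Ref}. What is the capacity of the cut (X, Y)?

Edges leaving {Well, b, c, d, e, f, g}: Well→a (15), g→Ref (13).
Cut capacity = 15 + 13 = 28.

28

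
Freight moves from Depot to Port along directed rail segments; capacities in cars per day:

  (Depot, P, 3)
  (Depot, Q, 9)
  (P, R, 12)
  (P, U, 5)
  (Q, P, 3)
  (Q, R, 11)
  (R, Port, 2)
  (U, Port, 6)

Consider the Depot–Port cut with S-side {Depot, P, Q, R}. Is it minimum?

Given cut capacity: 5 + 2 = 7.
Augment Depot→P→R→Port: bottleneck 2, flow now 2.
Augment Depot→P→U→Port: bottleneck 1, flow now 3.
Augment Depot→Q→P→U→Port: bottleneck 3, flow now 6.
Augment Depot→Q→R→P→U→Port: bottleneck 1, flow now 7. (uses reverse residual edge)
No augmenting path remains; maximum flow = 7.
Cut capacity 7 equals the max flow, so it is a minimum cut.

Yes — it is a minimum cut (capacity 7).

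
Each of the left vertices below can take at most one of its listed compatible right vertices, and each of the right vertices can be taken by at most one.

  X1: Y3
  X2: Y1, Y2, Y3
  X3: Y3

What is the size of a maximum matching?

2

Unit-capacity flow: source→left, listed edges, right→sink; max matching = max flow.
Augmenting path X1→Y3 (+1); matched 1.
Augmenting path X2→Y1 (+1); matched 2.
No augmenting path remains; maximum matching = 2.
König certificate: {X2, Y3} is a vertex cover of size 2 (every listed pair touches it), so no matching can be larger.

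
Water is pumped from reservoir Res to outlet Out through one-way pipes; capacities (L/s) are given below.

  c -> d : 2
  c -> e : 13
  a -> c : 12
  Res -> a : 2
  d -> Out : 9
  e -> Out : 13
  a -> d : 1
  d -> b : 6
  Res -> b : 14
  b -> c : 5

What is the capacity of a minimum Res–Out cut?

Augment Res→a→d→Out: bottleneck 1, flow now 1.
Augment Res→a→c→d→Out: bottleneck 1, flow now 2.
Augment Res→b→c→d→Out: bottleneck 1, flow now 3.
Augment Res→b→c→e→Out: bottleneck 4, flow now 7.
No augmenting path remains; maximum flow = 7.
By max-flow min-cut, the minimum cut capacity equals the max flow.
In the residual graph, reachable from Res: {Res, b}.
Min-cut edges: Res→a (2), b→c (5); capacity 2 + 5 = 7.

7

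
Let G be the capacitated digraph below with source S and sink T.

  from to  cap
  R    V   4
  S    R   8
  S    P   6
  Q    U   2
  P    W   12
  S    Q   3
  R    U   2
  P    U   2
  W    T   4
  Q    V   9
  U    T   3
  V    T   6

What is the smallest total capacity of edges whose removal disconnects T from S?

13

Augment S→P→U→T: bottleneck 2, flow now 2.
Augment S→P→W→T: bottleneck 4, flow now 6.
Augment S→Q→U→T: bottleneck 1, flow now 7.
Augment S→Q→V→T: bottleneck 2, flow now 9.
Augment S→R→V→T: bottleneck 4, flow now 13.
No augmenting path remains; maximum flow = 13.
By max-flow min-cut, the minimum cut capacity equals the max flow.
In the residual graph, reachable from S: {S, P, Q, R, U, V, W}.
Min-cut edges: U→T (3), V→T (6), W→T (4); capacity 3 + 6 + 4 = 13.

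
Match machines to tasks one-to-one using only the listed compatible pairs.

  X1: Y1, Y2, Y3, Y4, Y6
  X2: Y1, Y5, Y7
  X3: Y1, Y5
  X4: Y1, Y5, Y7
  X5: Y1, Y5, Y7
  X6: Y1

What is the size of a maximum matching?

4

Unit-capacity flow: source→left, listed edges, right→sink; max matching = max flow.
Augmenting path X1→Y1 (+1); matched 1.
Augmenting path X2→Y5 (+1); matched 2.
Augmenting path X4→Y7 (+1); matched 3.
Augmenting path X3→Y1→X1→Y2 (+1); matched 4.
No augmenting path remains; maximum matching = 4.
König certificate: {X1, Y1, Y5, Y7} is a vertex cover of size 4 (every listed pair touches it), so no matching can be larger.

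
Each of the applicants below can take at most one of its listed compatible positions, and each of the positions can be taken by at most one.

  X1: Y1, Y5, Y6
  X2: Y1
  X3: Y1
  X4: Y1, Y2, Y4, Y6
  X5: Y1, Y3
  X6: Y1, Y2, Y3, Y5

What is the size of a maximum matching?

5

Unit-capacity flow: source→left, listed edges, right→sink; max matching = max flow.
Augmenting path X1→Y1 (+1); matched 1.
Augmenting path X4→Y2 (+1); matched 2.
Augmenting path X5→Y3 (+1); matched 3.
Augmenting path X6→Y5 (+1); matched 4.
Augmenting path X2→Y1→X1→Y6 (+1); matched 5.
No augmenting path remains; maximum matching = 5.
König certificate: {X1, X4, X5, X6, Y1} is a vertex cover of size 5 (every listed pair touches it), so no matching can be larger.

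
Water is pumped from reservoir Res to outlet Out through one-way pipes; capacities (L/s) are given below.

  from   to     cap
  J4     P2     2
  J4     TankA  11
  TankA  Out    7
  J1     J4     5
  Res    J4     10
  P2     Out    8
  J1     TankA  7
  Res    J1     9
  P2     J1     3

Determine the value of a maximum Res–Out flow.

Augment Res→J1→TankA→Out: bottleneck 7, flow now 7.
Augment Res→J4→P2→Out: bottleneck 2, flow now 9.
No augmenting path remains; maximum flow = 9.
In the residual graph, reachable from Res: {Res, J1, J4, TankA}.
Min-cut edges: J4→P2 (2), TankA→Out (7); capacity 2 + 7 = 9.
This cut is saturated, so no flow can exceed 9.

9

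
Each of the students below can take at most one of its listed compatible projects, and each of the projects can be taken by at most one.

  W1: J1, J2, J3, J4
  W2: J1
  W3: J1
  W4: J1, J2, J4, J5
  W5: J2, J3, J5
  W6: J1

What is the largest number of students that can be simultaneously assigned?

4

Unit-capacity flow: source→left, listed edges, right→sink; max matching = max flow.
Augmenting path W1→J1 (+1); matched 1.
Augmenting path W4→J2 (+1); matched 2.
Augmenting path W5→J3 (+1); matched 3.
Augmenting path W2→J1→W1→J4 (+1); matched 4.
No augmenting path remains; maximum matching = 4.
König certificate: {W1, W4, W5, J1} is a vertex cover of size 4 (every listed pair touches it), so no matching can be larger.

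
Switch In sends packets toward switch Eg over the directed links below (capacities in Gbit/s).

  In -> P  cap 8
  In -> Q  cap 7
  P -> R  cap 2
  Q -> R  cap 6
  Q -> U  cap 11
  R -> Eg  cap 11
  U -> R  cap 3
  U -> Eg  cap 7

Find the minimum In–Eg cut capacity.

9

Augment In→P→R→Eg: bottleneck 2, flow now 2.
Augment In→Q→R→Eg: bottleneck 6, flow now 8.
Augment In→Q→U→Eg: bottleneck 1, flow now 9.
No augmenting path remains; maximum flow = 9.
By max-flow min-cut, the minimum cut capacity equals the max flow.
In the residual graph, reachable from In: {In, P}.
Min-cut edges: In→Q (7), P→R (2); capacity 7 + 2 = 9.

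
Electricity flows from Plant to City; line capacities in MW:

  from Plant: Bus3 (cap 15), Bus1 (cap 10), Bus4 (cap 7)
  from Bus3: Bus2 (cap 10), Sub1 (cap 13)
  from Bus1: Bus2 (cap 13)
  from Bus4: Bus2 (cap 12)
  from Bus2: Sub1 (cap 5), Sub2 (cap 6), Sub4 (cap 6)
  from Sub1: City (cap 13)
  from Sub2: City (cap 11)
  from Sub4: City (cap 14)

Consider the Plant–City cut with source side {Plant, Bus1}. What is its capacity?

Edges leaving {Plant, Bus1}: Plant→Bus3 (15), Plant→Bus4 (7), Bus1→Bus2 (13).
Cut capacity = 15 + 7 + 13 = 35.

35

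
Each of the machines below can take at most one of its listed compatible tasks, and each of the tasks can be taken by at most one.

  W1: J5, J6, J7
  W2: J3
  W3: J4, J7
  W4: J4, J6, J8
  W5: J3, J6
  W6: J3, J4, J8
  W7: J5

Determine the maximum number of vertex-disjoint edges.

Unit-capacity flow: source→left, listed edges, right→sink; max matching = max flow.
Augmenting path W1→J5 (+1); matched 1.
Augmenting path W2→J3 (+1); matched 2.
Augmenting path W3→J4 (+1); matched 3.
Augmenting path W4→J6 (+1); matched 4.
Augmenting path W6→J8 (+1); matched 5.
Augmenting path W7→J5→W1→J7 (+1); matched 6.
No augmenting path remains; maximum matching = 6.
König certificate: {J3, J4, J5, J6, J7, J8} is a vertex cover of size 6 (every listed pair touches it), so no matching can be larger.

6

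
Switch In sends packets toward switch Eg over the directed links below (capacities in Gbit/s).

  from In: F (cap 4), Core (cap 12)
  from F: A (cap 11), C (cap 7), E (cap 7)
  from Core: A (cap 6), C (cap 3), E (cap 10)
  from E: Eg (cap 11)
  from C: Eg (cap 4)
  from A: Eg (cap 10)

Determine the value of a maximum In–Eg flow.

16

Augment In→F→E→Eg: bottleneck 4, flow now 4.
Augment In→Core→E→Eg: bottleneck 7, flow now 11.
Augment In→Core→C→Eg: bottleneck 3, flow now 14.
Augment In→Core→A→Eg: bottleneck 2, flow now 16.
No augmenting path remains; maximum flow = 16.
In the residual graph, reachable from In: {In}.
Min-cut edges: In→F (4), In→Core (12); capacity 4 + 12 = 16.
This cut is saturated, so no flow can exceed 16.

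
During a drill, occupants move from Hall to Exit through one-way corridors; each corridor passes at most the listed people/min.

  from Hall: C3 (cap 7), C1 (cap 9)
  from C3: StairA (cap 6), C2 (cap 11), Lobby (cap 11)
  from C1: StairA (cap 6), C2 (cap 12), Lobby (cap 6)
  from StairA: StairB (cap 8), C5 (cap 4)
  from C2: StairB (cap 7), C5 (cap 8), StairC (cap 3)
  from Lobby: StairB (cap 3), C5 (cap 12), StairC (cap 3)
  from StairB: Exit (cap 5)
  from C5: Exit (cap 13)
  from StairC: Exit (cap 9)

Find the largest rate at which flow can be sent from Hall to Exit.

16

Augment Hall→C3→StairA→StairB→Exit: bottleneck 5, flow now 5.
Augment Hall→C3→StairA→C5→Exit: bottleneck 1, flow now 6.
Augment Hall→C3→C2→C5→Exit: bottleneck 1, flow now 7.
Augment Hall→C1→StairA→C5→Exit: bottleneck 3, flow now 10.
Augment Hall→C1→C2→C5→Exit: bottleneck 6, flow now 16.
No augmenting path remains; maximum flow = 16.
In the residual graph, reachable from Hall: {Hall}.
Min-cut edges: Hall→C3 (7), Hall→C1 (9); capacity 7 + 9 = 16.
This cut is saturated, so no flow can exceed 16.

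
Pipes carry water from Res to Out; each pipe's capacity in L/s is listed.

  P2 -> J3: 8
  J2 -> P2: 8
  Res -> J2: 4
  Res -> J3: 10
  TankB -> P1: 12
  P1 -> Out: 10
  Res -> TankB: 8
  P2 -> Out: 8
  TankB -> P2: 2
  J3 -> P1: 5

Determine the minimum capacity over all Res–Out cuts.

16

Augment Res→J2→P2→Out: bottleneck 4, flow now 4.
Augment Res→J3→P1→Out: bottleneck 5, flow now 9.
Augment Res→TankB→P1→Out: bottleneck 5, flow now 14.
Augment Res→TankB→P2→Out: bottleneck 2, flow now 16.
No augmenting path remains; maximum flow = 16.
By max-flow min-cut, the minimum cut capacity equals the max flow.
In the residual graph, reachable from Res: {Res, J3, TankB, P1}.
Min-cut edges: Res→J2 (4), TankB→P2 (2), P1→Out (10); capacity 4 + 2 + 10 = 16.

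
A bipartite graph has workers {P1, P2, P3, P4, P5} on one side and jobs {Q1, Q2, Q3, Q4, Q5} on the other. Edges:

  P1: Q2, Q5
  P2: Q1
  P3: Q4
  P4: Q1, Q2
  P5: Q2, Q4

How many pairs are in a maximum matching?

4

Unit-capacity flow: source→left, listed edges, right→sink; max matching = max flow.
Augmenting path P1→Q2 (+1); matched 1.
Augmenting path P2→Q1 (+1); matched 2.
Augmenting path P3→Q4 (+1); matched 3.
Augmenting path P4→Q2→P1→Q5 (+1); matched 4.
No augmenting path remains; maximum matching = 4.
König certificate: {P1, Q1, Q2, Q4} is a vertex cover of size 4 (every listed pair touches it), so no matching can be larger.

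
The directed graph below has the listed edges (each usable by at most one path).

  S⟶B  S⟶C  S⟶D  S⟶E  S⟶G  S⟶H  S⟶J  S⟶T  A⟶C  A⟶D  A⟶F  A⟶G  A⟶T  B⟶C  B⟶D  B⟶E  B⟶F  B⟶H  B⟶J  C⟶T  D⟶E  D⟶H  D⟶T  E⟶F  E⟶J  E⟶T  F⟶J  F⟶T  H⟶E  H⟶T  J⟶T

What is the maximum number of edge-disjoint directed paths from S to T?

7

Assign every edge capacity 1; by Menger, the answer equals the max flow.
Path S→T (+1); total 1.
Path S→C→T (+1); total 2.
Path S→D→T (+1); total 3.
Path S→E→T (+1); total 4.
Path S→H→T (+1); total 5.
Path S→J→T (+1); total 6.
Path S→B→F→T (+1); total 7.
No residual S→T path; max flow = 7.
Certifying cut of size 7: {S→B, S→C, S→D, S→E, S→H, S→J, S→T}.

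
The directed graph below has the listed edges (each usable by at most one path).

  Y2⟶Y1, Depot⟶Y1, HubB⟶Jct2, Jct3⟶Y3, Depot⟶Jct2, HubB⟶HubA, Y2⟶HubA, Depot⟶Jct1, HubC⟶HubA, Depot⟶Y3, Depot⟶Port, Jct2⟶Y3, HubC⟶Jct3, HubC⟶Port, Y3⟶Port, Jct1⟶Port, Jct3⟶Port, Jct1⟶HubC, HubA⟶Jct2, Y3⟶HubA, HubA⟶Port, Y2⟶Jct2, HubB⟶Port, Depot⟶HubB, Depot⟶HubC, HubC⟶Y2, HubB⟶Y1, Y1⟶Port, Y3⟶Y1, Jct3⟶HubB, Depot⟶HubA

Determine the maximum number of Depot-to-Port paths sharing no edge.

7

Assign every edge capacity 1; by Menger, the answer equals the max flow.
Path Depot→Port (+1); total 1.
Path Depot→HubC→Port (+1); total 2.
Path Depot→HubB→Port (+1); total 3.
Path Depot→Jct1→Port (+1); total 4.
Path Depot→Y3→Port (+1); total 5.
Path Depot→HubA→Port (+1); total 6.
Path Depot→Y1→Port (+1); total 7.
No residual Depot→Port path; max flow = 7.
Certifying cut of size 7: {Depot→HubB, Depot→HubC, Depot→Jct1, Depot→Port, HubA→Port, Y1→Port, Y3→Port}.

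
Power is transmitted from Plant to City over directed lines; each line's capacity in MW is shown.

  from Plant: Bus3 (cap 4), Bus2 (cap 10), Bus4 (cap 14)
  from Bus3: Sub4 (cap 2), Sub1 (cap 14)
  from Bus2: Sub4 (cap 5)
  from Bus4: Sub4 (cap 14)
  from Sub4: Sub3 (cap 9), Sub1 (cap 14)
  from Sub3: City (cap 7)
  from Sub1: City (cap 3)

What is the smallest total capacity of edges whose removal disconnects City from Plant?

10

Augment Plant→Bus3→Sub1→City: bottleneck 3, flow now 3.
Augment Plant→Bus3→Sub4→Sub3→City: bottleneck 1, flow now 4.
Augment Plant→Bus2→Sub4→Sub3→City: bottleneck 5, flow now 9.
Augment Plant→Bus4→Sub4→Sub3→City: bottleneck 1, flow now 10.
No augmenting path remains; maximum flow = 10.
By max-flow min-cut, the minimum cut capacity equals the max flow.
In the residual graph, reachable from Plant: {Plant, Bus3, Bus2, Bus4, Sub4, Sub3, Sub1}.
Min-cut edges: Sub3→City (7), Sub1→City (3); capacity 7 + 3 = 10.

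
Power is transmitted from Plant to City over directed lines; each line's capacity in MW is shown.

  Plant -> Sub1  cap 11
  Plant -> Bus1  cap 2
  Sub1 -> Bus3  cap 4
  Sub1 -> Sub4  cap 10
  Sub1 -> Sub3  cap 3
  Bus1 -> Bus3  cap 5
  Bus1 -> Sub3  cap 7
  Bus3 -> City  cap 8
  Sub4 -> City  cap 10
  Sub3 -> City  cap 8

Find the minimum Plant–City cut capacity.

Augment Plant→Sub1→Bus3→City: bottleneck 4, flow now 4.
Augment Plant→Sub1→Sub4→City: bottleneck 7, flow now 11.
Augment Plant→Bus1→Bus3→City: bottleneck 2, flow now 13.
No augmenting path remains; maximum flow = 13.
By max-flow min-cut, the minimum cut capacity equals the max flow.
In the residual graph, reachable from Plant: {Plant}.
Min-cut edges: Plant→Sub1 (11), Plant→Bus1 (2); capacity 11 + 2 = 13.

13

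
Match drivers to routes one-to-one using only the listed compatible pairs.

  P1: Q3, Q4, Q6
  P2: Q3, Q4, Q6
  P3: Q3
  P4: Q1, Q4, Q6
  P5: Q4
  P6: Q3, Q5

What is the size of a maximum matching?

5

Unit-capacity flow: source→left, listed edges, right→sink; max matching = max flow.
Augmenting path P1→Q3 (+1); matched 1.
Augmenting path P2→Q4 (+1); matched 2.
Augmenting path P4→Q1 (+1); matched 3.
Augmenting path P6→Q5 (+1); matched 4.
Augmenting path P3→Q3→P1→Q6 (+1); matched 5.
No augmenting path remains; maximum matching = 5.
König certificate: {P4, P6, Q3, Q4, Q6} is a vertex cover of size 5 (every listed pair touches it), so no matching can be larger.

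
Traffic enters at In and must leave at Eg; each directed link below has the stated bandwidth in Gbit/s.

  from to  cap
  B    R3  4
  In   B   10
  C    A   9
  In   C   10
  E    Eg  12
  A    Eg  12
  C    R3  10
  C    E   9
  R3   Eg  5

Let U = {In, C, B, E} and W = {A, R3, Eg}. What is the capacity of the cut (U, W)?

Edges leaving {In, C, B, E}: C→A (9), C→R3 (10), B→R3 (4), E→Eg (12).
Cut capacity = 9 + 10 + 4 + 12 = 35.

35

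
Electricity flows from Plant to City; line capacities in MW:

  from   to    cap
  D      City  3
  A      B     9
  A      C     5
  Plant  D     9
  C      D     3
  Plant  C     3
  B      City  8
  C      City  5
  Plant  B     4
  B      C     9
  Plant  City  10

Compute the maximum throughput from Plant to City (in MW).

20

Augment Plant→City: bottleneck 10, flow now 10.
Augment Plant→B→City: bottleneck 4, flow now 14.
Augment Plant→C→City: bottleneck 3, flow now 17.
Augment Plant→D→City: bottleneck 3, flow now 20.
No augmenting path remains; maximum flow = 20.
In the residual graph, reachable from Plant: {Plant, D}.
Min-cut edges: Plant→B (4), Plant→C (3), Plant→City (10), D→City (3); capacity 4 + 3 + 10 + 3 = 20.
This cut is saturated, so no flow can exceed 20.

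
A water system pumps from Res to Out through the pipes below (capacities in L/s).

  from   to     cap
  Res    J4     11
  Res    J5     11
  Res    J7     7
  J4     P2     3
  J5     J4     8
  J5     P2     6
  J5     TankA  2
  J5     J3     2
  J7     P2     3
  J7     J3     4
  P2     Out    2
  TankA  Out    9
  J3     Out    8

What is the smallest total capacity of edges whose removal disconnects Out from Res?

Augment Res→J4→P2→Out: bottleneck 2, flow now 2.
Augment Res→J5→TankA→Out: bottleneck 2, flow now 4.
Augment Res→J5→J3→Out: bottleneck 2, flow now 6.
Augment Res→J7→J3→Out: bottleneck 4, flow now 10.
No augmenting path remains; maximum flow = 10.
By max-flow min-cut, the minimum cut capacity equals the max flow.
In the residual graph, reachable from Res: {Res, J4, J5, J7, P2}.
Min-cut edges: J5→TankA (2), J5→J3 (2), J7→J3 (4), P2→Out (2); capacity 2 + 2 + 4 + 2 = 10.

10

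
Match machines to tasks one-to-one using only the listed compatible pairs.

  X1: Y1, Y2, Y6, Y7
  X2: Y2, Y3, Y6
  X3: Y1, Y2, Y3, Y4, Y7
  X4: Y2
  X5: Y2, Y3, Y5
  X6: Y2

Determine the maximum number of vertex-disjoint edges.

Unit-capacity flow: source→left, listed edges, right→sink; max matching = max flow.
Augmenting path X1→Y1 (+1); matched 1.
Augmenting path X2→Y2 (+1); matched 2.
Augmenting path X3→Y3 (+1); matched 3.
Augmenting path X5→Y5 (+1); matched 4.
Augmenting path X4→Y2→X2→Y6 (+1); matched 5.
No augmenting path remains; maximum matching = 5.
König certificate: {X1, X2, X3, X5, Y2} is a vertex cover of size 5 (every listed pair touches it), so no matching can be larger.

5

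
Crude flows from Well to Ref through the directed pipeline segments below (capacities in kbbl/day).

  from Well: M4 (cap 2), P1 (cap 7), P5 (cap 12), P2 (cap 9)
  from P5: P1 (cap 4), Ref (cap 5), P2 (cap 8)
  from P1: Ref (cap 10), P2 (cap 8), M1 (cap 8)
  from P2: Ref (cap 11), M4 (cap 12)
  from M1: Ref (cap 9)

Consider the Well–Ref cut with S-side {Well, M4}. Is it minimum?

Given cut capacity: 12 + 7 + 9 = 28.
Augment Well→P5→Ref: bottleneck 5, flow now 5.
Augment Well→P1→Ref: bottleneck 7, flow now 12.
Augment Well→P2→Ref: bottleneck 9, flow now 21.
Augment Well→P5→P1→Ref: bottleneck 3, flow now 24.
Augment Well→P5→P2→Ref: bottleneck 2, flow now 26.
Augment Well→P5→P1→M1→Ref: bottleneck 1, flow now 27.
No augmenting path remains; maximum flow = 27.
In the residual graph, reachable from Well: {Well, P5, P2, M4}.
Min-cut edges: Well→P1 (7), P5→P1 (4), P5→Ref (5), P2→Ref (11); capacity 7 + 4 + 5 + 11 = 27.
Cut capacity 28 exceeds the max flow 27, so it is not minimum.

No — its capacity is 28, but the minimum cut has capacity 27.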